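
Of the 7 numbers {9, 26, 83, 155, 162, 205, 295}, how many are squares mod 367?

4

(9/367) = +1 → QR.
(26/367) = +1 → QR.
(83/367) = +1 → QR.
(155/367) = -1 → non-residue.
(162/367) = +1 → QR.
(205/367) = -1 → non-residue.
(295/367) = -1 → non-residue.
Total quadratic residues among the 7: 4.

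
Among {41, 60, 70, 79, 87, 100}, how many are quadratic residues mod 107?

(41/107) = +1 → QR.
(60/107) = -1 → non-residue.
(70/107) = -1 → non-residue.
(79/107) = +1 → QR.
(87/107) = +1 → QR.
(100/107) = +1 → QR.
Total quadratic residues among the 6: 4.

4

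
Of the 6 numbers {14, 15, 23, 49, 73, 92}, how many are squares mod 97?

(14/97) = -1 → non-residue.
(15/97) = -1 → non-residue.
(23/97) = -1 → non-residue.
(49/97) = +1 → QR.
(73/97) = +1 → QR.
(92/97) = -1 → non-residue.
Total quadratic residues among the 6: 2.

2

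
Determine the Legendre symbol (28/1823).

1

Pull out 2^2: since 1823 ≡ 7 (mod 8), (2/1823) = +1, so (2/1823)^2 = +1.
Reciprocity: 7 ≡ 3 and 1823 ≡ 3 (mod 4), so (7/1823) = −(1823/7).
Reduce top mod 7: now compute (3/7).
Reciprocity: 3 ≡ 3 and 7 ≡ 3 (mod 4), so (3/7) = −(7/3).
Reduce top mod 3: now compute (1/3).
Reached (1/3) = 1. Collecting the sign flips along the way, the symbol is +1.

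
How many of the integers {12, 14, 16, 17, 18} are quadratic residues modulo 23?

3

(12/23) = +1 → QR.
(14/23) = -1 → non-residue.
(16/23) = +1 → QR.
(17/23) = -1 → non-residue.
(18/23) = +1 → QR.
Total quadratic residues among the 5: 3.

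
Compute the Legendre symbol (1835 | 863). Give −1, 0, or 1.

First reduce: 1835 ≡ 109 (mod 863).
Reciprocity: 109 ≡ 1 and 863 ≡ 3 (mod 4), so (109/863) = +(863/109).
Reduce top mod 109: now compute (100/109).
Pull out 2^2: since 109 ≡ 5 (mod 8), (2/109) = -1, so (2/109)^2 = +1.
Reciprocity: 25 ≡ 1 and 109 ≡ 1 (mod 4), so (25/109) = +(109/25).
Reduce top mod 25: now compute (9/25).
Reciprocity: 9 ≡ 1 and 25 ≡ 1 (mod 4), so (9/25) = +(25/9).
Reduce top mod 9: now compute (7/9).
Reciprocity: 7 ≡ 3 and 9 ≡ 1 (mod 4), so (7/9) = +(9/7).
Reduce top mod 7: now compute (2/7).
Pull out 2: since 7 ≡ 7 (mod 8), (2/7) = +1.
Reached (1/7) = 1. Collecting the sign flips along the way, the symbol is +1.

1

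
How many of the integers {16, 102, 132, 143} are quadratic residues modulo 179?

(16/179) = +1 → QR.
(102/179) = -1 → non-residue.
(132/179) = -1 → non-residue.
(143/179) = -1 → non-residue.
Total quadratic residues among the 4: 1.

1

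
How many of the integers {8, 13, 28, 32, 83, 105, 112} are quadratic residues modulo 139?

(8/139) = -1 → non-residue.
(13/139) = +1 → QR.
(28/139) = +1 → QR.
(32/139) = -1 → non-residue.
(83/139) = +1 → QR.
(105/139) = -1 → non-residue.
(112/139) = +1 → QR.
Total quadratic residues among the 7: 4.

4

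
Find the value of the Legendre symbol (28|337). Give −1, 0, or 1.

1

Pull out 2^2: since 337 ≡ 1 (mod 8), (2/337) = +1, so (2/337)^2 = +1.
Reciprocity: 7 ≡ 3 and 337 ≡ 1 (mod 4), so (7/337) = +(337/7).
Reduce top mod 7: now compute (1/7).
Reached (1/7) = 1. Collecting the sign flips along the way, the symbol is +1.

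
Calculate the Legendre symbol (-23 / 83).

First reduce: -23 ≡ 60 (mod 83).
Pull out 2^2: since 83 ≡ 3 (mod 8), (2/83) = -1, so (2/83)^2 = +1.
Reciprocity: 15 ≡ 3 and 83 ≡ 3 (mod 4), so (15/83) = −(83/15).
Reduce top mod 15: now compute (8/15).
Pull out 2^3: since 15 ≡ 7 (mod 8), (2/15) = +1, so (2/15)^3 = +1.
Reached (1/15) = 1. Collecting the sign flips along the way, the symbol is -1.

-1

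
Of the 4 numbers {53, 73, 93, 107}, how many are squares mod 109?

(53/109) = -1 → non-residue.
(73/109) = +1 → QR.
(93/109) = +1 → QR.
(107/109) = -1 → non-residue.
Total quadratic residues among the 4: 2.

2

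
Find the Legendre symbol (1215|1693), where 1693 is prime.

-1

Reciprocity: 1215 ≡ 3 and 1693 ≡ 1 (mod 4), so (1215/1693) = +(1693/1215).
Reduce top mod 1215: now compute (478/1215).
Pull out 2: since 1215 ≡ 7 (mod 8), (2/1215) = +1.
Reciprocity: 239 ≡ 3 and 1215 ≡ 3 (mod 4), so (239/1215) = −(1215/239).
Reduce top mod 239: now compute (20/239).
Pull out 2^2: since 239 ≡ 7 (mod 8), (2/239) = +1, so (2/239)^2 = +1.
Reciprocity: 5 ≡ 1 and 239 ≡ 3 (mod 4), so (5/239) = +(239/5).
Reduce top mod 5: now compute (4/5).
Pull out 2^2: since 5 ≡ 5 (mod 8), (2/5) = -1, so (2/5)^2 = +1.
Reached (1/5) = 1. Collecting the sign flips along the way, the symbol is -1.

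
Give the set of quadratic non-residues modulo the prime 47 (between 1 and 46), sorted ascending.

5, 10, 11, 13, 15, 19, 20, 22, 23, 26, 29, 30, 31, 33, 35, 38, 39, 40, 41, 43, 44, 45, 46

Square k = 1,…,23 (k and 47−k give the same square):
1²=1, 2²=4, 3²=9, 4²=16, 5²=25, 6²=36, 7²≡2, 8²≡17, 9²≡34, 10²≡6, 11²≡27, 12²≡3, 13²≡28, 14²≡8, 15²≡37, 16²≡21, 17²≡7, 18²≡42, 19²≡32, 20²≡24, 21²≡18, 22²≡14, 23²≡12 (mod 47).
The residues are {1, 2, 3, 4, 6, 7, 8, 9, 12, 14, 16, 17, 18, 21, 24, 25, 27, 28, 32, 34, 36, 37, 42}; the non-residues are the remaining 23 nonzero classes.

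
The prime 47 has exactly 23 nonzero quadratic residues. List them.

Square k = 1,…,23 (k and 47−k give the same square):
1²=1, 2²=4, 3²=9, 4²=16, 5²=25, 6²=36, 7²≡2, 8²≡17, 9²≡34, 10²≡6, 11²≡27, 12²≡3, 13²≡28, 14²≡8, 15²≡37, 16²≡21, 17²≡7, 18²≡42, 19²≡32, 20²≡24, 21²≡18, 22²≡14, 23²≡12 (mod 47).
So the quadratic residues mod 47 are {1, 2, 3, 4, 6, 7, 8, 9, 12, 14, 16, 17, 18, 21, 24, 25, 27, 28, 32, 34, 36, 37, 42}.

1, 2, 3, 4, 6, 7, 8, 9, 12, 14, 16, 17, 18, 21, 24, 25, 27, 28, 32, 34, 36, 37, 42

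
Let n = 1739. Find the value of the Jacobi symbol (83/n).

Reciprocity: 83 ≡ 3 and 1739 ≡ 3 (mod 4), so (83/1739) = −(1739/83).
Reduce top mod 83: now compute (79/83).
Reciprocity: 79 ≡ 3 and 83 ≡ 3 (mod 4), so (79/83) = −(83/79).
Reduce top mod 79: now compute (4/79).
Pull out 2^2: since 79 ≡ 7 (mod 8), (2/79) = +1, so (2/79)^2 = +1.
Reached (1/79) = 1. Collecting the sign flips along the way, the symbol is +1.

1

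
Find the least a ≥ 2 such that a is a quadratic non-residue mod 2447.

(2/2447) = +1, so 2 is a residue.
(3/2447) = +1, so 3 is a residue.
(4/2447) = +1, so 4 is a residue.
(5/2447) = −1, so 5 is the smallest positive non-residue mod 2447.

5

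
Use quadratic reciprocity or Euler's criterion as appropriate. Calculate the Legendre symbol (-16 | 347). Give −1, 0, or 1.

First reduce: -16 ≡ 331 (mod 347).
Reciprocity: 331 ≡ 3 and 347 ≡ 3 (mod 4), so (331/347) = −(347/331).
Reduce top mod 331: now compute (16/331).
Pull out 2^4: since 331 ≡ 3 (mod 8), (2/331) = -1, so (2/331)^4 = +1.
Reached (1/331) = 1. Collecting the sign flips along the way, the symbol is -1.

-1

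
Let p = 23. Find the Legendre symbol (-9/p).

Euler's criterion: (-9/23) ≡ 14^11 (mod 23).
14^2 ≡ 12 (mod 23)
14^4 ≡ 6 (mod 23)
14^8 ≡ 13 (mod 23)
14^11 = 14^(8+2+1) ≡ 22 (mod 23).
Result is 22 ≡ −1, so (-9/23) = −1.

-1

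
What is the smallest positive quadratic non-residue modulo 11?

(2/11) = −1, so 2 is the smallest positive non-residue mod 11.

2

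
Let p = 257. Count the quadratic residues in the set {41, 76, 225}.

(41/257) = -1 → non-residue.
(76/257) = -1 → non-residue.
(225/257) = +1 → QR.
Total quadratic residues among the 3: 1.

1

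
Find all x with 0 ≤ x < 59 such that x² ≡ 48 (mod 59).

Since 59 ≡ 3 (mod 4), a square root of 48 is 48^((59+1)/4) = 48^15 mod 59.
Repeated squaring: 48^2≡3, 48^4≡9, 48^8≡22 (mod 59).
48^15 = 48^(8+4+2+1) ≡ 15 (mod 59).
Check: 15² = 225 ≡ 48 (mod 59). The two roots are 15 and 44.

15, 44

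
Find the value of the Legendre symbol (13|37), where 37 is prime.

-1

Euler's criterion: (13/37) ≡ 13^18 (mod 37).
13^2 ≡ 21 (mod 37)
13^4 ≡ 34 (mod 37)
13^8 ≡ 9 (mod 37)
13^16 ≡ 7 (mod 37)
13^18 = 13^(16+2) ≡ 36 (mod 37).
Result is 36 ≡ −1, so (13/37) = −1.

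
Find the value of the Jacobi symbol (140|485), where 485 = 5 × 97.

0

Pull out 2^2: since 485 ≡ 5 (mod 8), (2/485) = -1, so (2/485)^2 = +1.
Reciprocity: 35 ≡ 3 and 485 ≡ 1 (mod 4), so (35/485) = +(485/35).
Reduce top mod 35: now compute (30/35).
Pull out 2: since 35 ≡ 3 (mod 8), (2/35) = -1.
Reciprocity: 15 ≡ 3 and 35 ≡ 3 (mod 4), so (15/35) = −(35/15).
Reduce top mod 15: now compute (5/15).
Reciprocity: 5 ≡ 1 and 15 ≡ 3 (mod 4), so (5/15) = +(15/5).
Reduce top mod 5: now compute (0/5).
Top reduces to 0: gcd > 1, so the symbol is 0.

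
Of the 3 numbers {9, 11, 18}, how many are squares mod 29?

1

(9/29) = +1 → QR.
(11/29) = -1 → non-residue.
(18/29) = -1 → non-residue.
Total quadratic residues among the 3: 1.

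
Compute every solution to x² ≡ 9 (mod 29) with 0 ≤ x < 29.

3, 26

29 ≡ 1 (mod 4), so we find a root by search.
Trying successive values, 3² = 9 ≡ 9 (mod 29). The other root is 29 − 3 = 26.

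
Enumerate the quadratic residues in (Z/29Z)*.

1 4 5 6 7 9 13 16 20 22 23 24 25 28

Square k = 1,…,14 (k and 29−k give the same square):
1²=1, 2²=4, 3²=9, 4²=16, 5²=25, 6²≡7, 7²≡20, 8²≡6, 9²≡23, 10²≡13, 11²≡5, 12²≡28, 13²≡24, 14²≡22 (mod 29).
So the quadratic residues mod 29 are {1, 4, 5, 6, 7, 9, 13, 16, 20, 22, 23, 24, 25, 28}.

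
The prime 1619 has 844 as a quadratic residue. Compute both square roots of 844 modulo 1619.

701, 918

Since 1619 ≡ 3 (mod 4), a square root of 844 is 844^((1619+1)/4) = 844^405 mod 1619.
Repeated squaring: 844^2≡1595, 844^4≡576, 844^8≡1500, 844^16≡1209, 844^32≡1343, 844^64≡83, 844^128≡413, 844^256≡574 (mod 1619).
844^405 = 844^(256+128+16+4+1) ≡ 701 (mod 1619).
Check: 701² = 491401 ≡ 844 (mod 1619). The two roots are 701 and 918.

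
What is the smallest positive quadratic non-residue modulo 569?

3

(2/569) = +1, so 2 is a residue.
(3/569) = −1, so 3 is the smallest positive non-residue mod 569.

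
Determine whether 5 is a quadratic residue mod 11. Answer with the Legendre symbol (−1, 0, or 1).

Reciprocity: 5 ≡ 1 and 11 ≡ 3 (mod 4), so (5/11) = +(11/5).
Reduce top mod 5: now compute (1/5).
Reached (1/5) = 1. Collecting the sign flips along the way, the symbol is +1.

1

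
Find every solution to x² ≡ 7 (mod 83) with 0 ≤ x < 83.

16, 67

Since 83 ≡ 3 (mod 4), a square root of 7 is 7^((83+1)/4) = 7^21 mod 83.
Repeated squaring: 7^2≡49, 7^4≡77, 7^8≡36, 7^16≡51 (mod 83).
7^21 = 7^(16+4+1) ≡ 16 (mod 83).
Check: 16² = 256 ≡ 7 (mod 83). The two roots are 16 and 67.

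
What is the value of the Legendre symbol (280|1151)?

Pull out 2^3: since 1151 ≡ 7 (mod 8), (2/1151) = +1, so (2/1151)^3 = +1.
Reciprocity: 35 ≡ 3 and 1151 ≡ 3 (mod 4), so (35/1151) = −(1151/35).
Reduce top mod 35: now compute (31/35).
Reciprocity: 31 ≡ 3 and 35 ≡ 3 (mod 4), so (31/35) = −(35/31).
Reduce top mod 31: now compute (4/31).
Pull out 2^2: since 31 ≡ 7 (mod 8), (2/31) = +1, so (2/31)^2 = +1.
Reached (1/31) = 1. Collecting the sign flips along the way, the symbol is +1.

1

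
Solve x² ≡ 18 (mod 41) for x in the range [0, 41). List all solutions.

41 ≡ 1 (mod 4), so we find a root by search.
Trying successive values, 10² = 100 ≡ 18 (mod 41). The other root is 41 − 10 = 31.

10, 31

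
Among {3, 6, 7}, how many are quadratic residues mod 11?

1

(3/11) = +1 → QR.
(6/11) = -1 → non-residue.
(7/11) = -1 → non-residue.
Total quadratic residues among the 3: 1.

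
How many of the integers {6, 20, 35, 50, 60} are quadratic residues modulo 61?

2

(6/61) = -1 → non-residue.
(20/61) = +1 → QR.
(35/61) = -1 → non-residue.
(50/61) = -1 → non-residue.
(60/61) = +1 → QR.
Total quadratic residues among the 5: 2.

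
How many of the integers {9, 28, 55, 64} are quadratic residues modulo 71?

(9/71) = +1 → QR.
(28/71) = -1 → non-residue.
(55/71) = -1 → non-residue.
(64/71) = +1 → QR.
Total quadratic residues among the 4: 2.

2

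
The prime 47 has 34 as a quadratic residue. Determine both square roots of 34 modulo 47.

9, 38

Since 47 ≡ 3 (mod 4), a square root of 34 is 34^((47+1)/4) = 34^12 mod 47.
Repeated squaring: 34^2≡28, 34^4≡32, 34^8≡37 (mod 47).
34^12 = 34^(8+4) ≡ 9 (mod 47).
Check: 9² = 81 ≡ 34 (mod 47). The two roots are 9 and 38.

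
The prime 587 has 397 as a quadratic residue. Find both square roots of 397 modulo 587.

184, 403

Since 587 ≡ 3 (mod 4), a square root of 397 is 397^((587+1)/4) = 397^147 mod 587.
Repeated squaring: 397^2≡293, 397^4≡147, 397^8≡477, 397^16≡360, 397^32≡460, 397^64≡280, 397^128≡329 (mod 587).
397^147 = 397^(128+16+2+1) ≡ 184 (mod 587).
Check: 184² = 33856 ≡ 397 (mod 587). The two roots are 184 and 403.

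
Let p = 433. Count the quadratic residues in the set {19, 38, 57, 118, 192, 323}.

2

(19/433) = -1 → non-residue.
(38/433) = -1 → non-residue.
(57/433) = -1 → non-residue.
(118/433) = +1 → QR.
(192/433) = +1 → QR.
(323/433) = -1 → non-residue.
Total quadratic residues among the 6: 2.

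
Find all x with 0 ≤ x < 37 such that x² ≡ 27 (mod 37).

37 ≡ 1 (mod 4), so we find a root by search.
Trying successive values, 8² = 64 ≡ 27 (mod 37). The other root is 37 − 8 = 29.

8, 29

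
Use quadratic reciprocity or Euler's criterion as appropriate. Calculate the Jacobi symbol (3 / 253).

1

Reciprocity: 3 ≡ 3 and 253 ≡ 1 (mod 4), so (3/253) = +(253/3).
Reduce top mod 3: now compute (1/3).
Reached (1/3) = 1. Collecting the sign flips along the way, the symbol is +1.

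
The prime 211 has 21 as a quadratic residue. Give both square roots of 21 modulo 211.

77, 134

Since 211 ≡ 3 (mod 4), a square root of 21 is 21^((211+1)/4) = 21^53 mod 211.
Repeated squaring: 21^2≡19, 21^4≡150, 21^8≡134, 21^16≡21, 21^32≡19 (mod 211).
21^53 = 21^(32+16+4+1) ≡ 134 (mod 211).
Check: 134² = 17956 ≡ 21 (mod 211). The two roots are 77 and 134.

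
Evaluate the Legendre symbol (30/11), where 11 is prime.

-1

First reduce: 30 ≡ 8 (mod 11).
Pull out 2^3: since 11 ≡ 3 (mod 8), (2/11) = -1, so (2/11)^3 = -1.
Reached (1/11) = 1. Collecting the sign flips along the way, the symbol is -1.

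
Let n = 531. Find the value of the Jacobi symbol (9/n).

0

Reciprocity: 9 ≡ 1 and 531 ≡ 3 (mod 4), so (9/531) = +(531/9).
Reduce top mod 9: now compute (0/9).
Top reduces to 0: gcd > 1, so the symbol is 0.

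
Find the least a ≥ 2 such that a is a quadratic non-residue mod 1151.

13

(2/1151) = +1, so 2 is a residue.
(3/1151) = +1, so 3 is a residue.
(4/1151) = +1, so 4 is a residue.
(5/1151) = +1, so 5 is a residue.
(6/1151) = +1, so 6 is a residue.
(7/1151) = +1, so 7 is a residue.
(8/1151) = +1, so 8 is a residue.
(9/1151) = +1, so 9 is a residue.
(10/1151) = +1, so 10 is a residue.
(11/1151) = +1, so 11 is a residue.
(12/1151) = +1, so 12 is a residue.
(13/1151) = −1, so 13 is the smallest positive non-residue mod 1151.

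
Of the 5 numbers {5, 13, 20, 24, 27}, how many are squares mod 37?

1

(5/37) = -1 → non-residue.
(13/37) = -1 → non-residue.
(20/37) = -1 → non-residue.
(24/37) = -1 → non-residue.
(27/37) = +1 → QR.
Total quadratic residues among the 5: 1.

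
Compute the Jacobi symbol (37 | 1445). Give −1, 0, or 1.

-1

Reciprocity: 37 ≡ 1 and 1445 ≡ 1 (mod 4), so (37/1445) = +(1445/37).
Reduce top mod 37: now compute (2/37).
Pull out 2: since 37 ≡ 5 (mod 8), (2/37) = -1.
Reached (1/37) = 1. Collecting the sign flips along the way, the symbol is -1.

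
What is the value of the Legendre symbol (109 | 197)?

1

Reciprocity: 109 ≡ 1 and 197 ≡ 1 (mod 4), so (109/197) = +(197/109).
Reduce top mod 109: now compute (88/109).
Pull out 2^3: since 109 ≡ 5 (mod 8), (2/109) = -1, so (2/109)^3 = -1.
Reciprocity: 11 ≡ 3 and 109 ≡ 1 (mod 4), so (11/109) = +(109/11).
Reduce top mod 11: now compute (10/11).
Pull out 2: since 11 ≡ 3 (mod 8), (2/11) = -1.
Reciprocity: 5 ≡ 1 and 11 ≡ 3 (mod 4), so (5/11) = +(11/5).
Reduce top mod 5: now compute (1/5).
Reached (1/5) = 1. Collecting the sign flips along the way, the symbol is +1.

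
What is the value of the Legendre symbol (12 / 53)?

Pull out 2^2: since 53 ≡ 5 (mod 8), (2/53) = -1, so (2/53)^2 = +1.
Reciprocity: 3 ≡ 3 and 53 ≡ 1 (mod 4), so (3/53) = +(53/3).
Reduce top mod 3: now compute (2/3).
Pull out 2: since 3 ≡ 3 (mod 8), (2/3) = -1.
Reached (1/3) = 1. Collecting the sign flips along the way, the symbol is -1.

-1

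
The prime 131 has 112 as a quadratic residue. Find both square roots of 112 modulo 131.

Since 131 ≡ 3 (mod 4), a square root of 112 is 112^((131+1)/4) = 112^33 mod 131.
Repeated squaring: 112^2≡99, 112^4≡107, 112^8≡52, 112^16≡84, 112^32≡113 (mod 131).
112^33 = 112^(32+1) ≡ 80 (mod 131).
Check: 80² = 6400 ≡ 112 (mod 131). The two roots are 51 and 80.

51, 80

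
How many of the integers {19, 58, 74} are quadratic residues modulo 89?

0

(19/89) = -1 → non-residue.
(58/89) = -1 → non-residue.
(74/89) = -1 → non-residue.
Total quadratic residues among the 3: 0.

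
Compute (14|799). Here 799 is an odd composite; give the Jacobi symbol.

-1

Pull out 2: since 799 ≡ 7 (mod 8), (2/799) = +1.
Reciprocity: 7 ≡ 3 and 799 ≡ 3 (mod 4), so (7/799) = −(799/7).
Reduce top mod 7: now compute (1/7).
Reached (1/7) = 1. Collecting the sign flips along the way, the symbol is -1.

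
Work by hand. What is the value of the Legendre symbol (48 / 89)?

Euler's criterion: (48/89) ≡ 48^44 (mod 89).
48^2 ≡ 79 (mod 89)
48^4 ≡ 11 (mod 89)
48^8 ≡ 32 (mod 89)
48^16 ≡ 45 (mod 89)
48^32 ≡ 67 (mod 89)
48^44 = 48^(32+8+4) ≡ 88 (mod 89).
Result is 88 ≡ −1, so (48/89) = −1.

-1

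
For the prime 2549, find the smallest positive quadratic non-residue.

2

(2/2549) = −1, so 2 is the smallest positive non-residue mod 2549.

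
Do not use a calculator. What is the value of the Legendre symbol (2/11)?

Euler's criterion: (2/11) ≡ 2^5 (mod 11).
2^2 ≡ 4 (mod 11)
2^4 ≡ 5 (mod 11)
2^5 = 2^(4+1) ≡ 10 (mod 11).
Result is 10 ≡ −1, so (2/11) = −1.

-1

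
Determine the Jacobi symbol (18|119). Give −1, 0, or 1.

1

Pull out 2: since 119 ≡ 7 (mod 8), (2/119) = +1.
Reciprocity: 9 ≡ 1 and 119 ≡ 3 (mod 4), so (9/119) = +(119/9).
Reduce top mod 9: now compute (2/9).
Pull out 2: since 9 ≡ 1 (mod 8), (2/9) = +1.
Reached (1/9) = 1. Collecting the sign flips along the way, the symbol is +1.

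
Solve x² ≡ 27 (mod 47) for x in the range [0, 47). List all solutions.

11, 36

Since 47 ≡ 3 (mod 4), a square root of 27 is 27^((47+1)/4) = 27^12 mod 47.
Repeated squaring: 27^2≡24, 27^4≡12, 27^8≡3 (mod 47).
27^12 = 27^(8+4) ≡ 36 (mod 47).
Check: 36² = 1296 ≡ 27 (mod 47). The two roots are 11 and 36.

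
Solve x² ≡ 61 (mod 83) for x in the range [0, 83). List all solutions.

12, 71

Since 83 ≡ 3 (mod 4), a square root of 61 is 61^((83+1)/4) = 61^21 mod 83.
Repeated squaring: 61^2≡69, 61^4≡30, 61^8≡70, 61^16≡3 (mod 83).
61^21 = 61^(16+4+1) ≡ 12 (mod 83).
Check: 12² = 144 ≡ 61 (mod 83). The two roots are 12 and 71.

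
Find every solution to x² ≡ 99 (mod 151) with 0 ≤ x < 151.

34, 117

Since 151 ≡ 3 (mod 4), a square root of 99 is 99^((151+1)/4) = 99^38 mod 151.
Repeated squaring: 99^2≡137, 99^4≡45, 99^8≡62, 99^16≡69, 99^32≡80 (mod 151).
99^38 = 99^(32+4+2) ≡ 34 (mod 151).
Check: 34² = 1156 ≡ 99 (mod 151). The two roots are 34 and 117.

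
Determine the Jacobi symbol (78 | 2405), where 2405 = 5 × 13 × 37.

0

Pull out 2: since 2405 ≡ 5 (mod 8), (2/2405) = -1.
Reciprocity: 39 ≡ 3 and 2405 ≡ 1 (mod 4), so (39/2405) = +(2405/39).
Reduce top mod 39: now compute (26/39).
Pull out 2: since 39 ≡ 7 (mod 8), (2/39) = +1.
Reciprocity: 13 ≡ 1 and 39 ≡ 3 (mod 4), so (13/39) = +(39/13).
Reduce top mod 13: now compute (0/13).
Top reduces to 0: gcd > 1, so the symbol is 0.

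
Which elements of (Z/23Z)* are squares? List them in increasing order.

1, 2, 3, 4, 6, 8, 9, 12, 13, 16, 18

Square k = 1,…,11 (k and 23−k give the same square):
1²=1, 2²=4, 3²=9, 4²=16, 5²≡2, 6²≡13, 7²≡3, 8²≡18, 9²≡12, 10²≡8, 11²≡6 (mod 23).
So the quadratic residues mod 23 are {1, 2, 3, 4, 6, 8, 9, 12, 13, 16, 18}.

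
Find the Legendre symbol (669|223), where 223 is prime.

First reduce: 669 ≡ 0 (mod 223).
Top reduces to 0: gcd > 1, so the symbol is 0.

0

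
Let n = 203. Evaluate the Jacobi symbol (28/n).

Pull out 2^2: since 203 ≡ 3 (mod 8), (2/203) = -1, so (2/203)^2 = +1.
Reciprocity: 7 ≡ 3 and 203 ≡ 3 (mod 4), so (7/203) = −(203/7).
Reduce top mod 7: now compute (0/7).
Top reduces to 0: gcd > 1, so the symbol is 0.

0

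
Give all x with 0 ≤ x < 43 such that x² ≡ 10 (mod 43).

15, 28

Since 43 ≡ 3 (mod 4), a square root of 10 is 10^((43+1)/4) = 10^11 mod 43.
Repeated squaring: 10^2≡14, 10^4≡24, 10^8≡17 (mod 43).
10^11 = 10^(8+2+1) ≡ 15 (mod 43).
Check: 15² = 225 ≡ 10 (mod 43). The two roots are 15 and 28.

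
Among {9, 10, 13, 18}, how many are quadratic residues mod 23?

3

(9/23) = +1 → QR.
(10/23) = -1 → non-residue.
(13/23) = +1 → QR.
(18/23) = +1 → QR.
Total quadratic residues among the 4: 3.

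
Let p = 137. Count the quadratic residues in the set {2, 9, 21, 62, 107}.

3

(2/137) = +1 → QR.
(9/137) = +1 → QR.
(21/137) = -1 → non-residue.
(62/137) = -1 → non-residue.
(107/137) = +1 → QR.
Total quadratic residues among the 5: 3.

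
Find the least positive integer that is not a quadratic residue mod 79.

3

(2/79) = +1, so 2 is a residue.
(3/79) = −1, so 3 is the smallest positive non-residue mod 79.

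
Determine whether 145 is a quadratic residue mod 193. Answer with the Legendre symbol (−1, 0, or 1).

Euler's criterion: (145/193) ≡ 145^96 (mod 193).
145^2 ≡ 181 (mod 193)
145^4 ≡ 144 (mod 193)
145^8 ≡ 85 (mod 193)
145^16 ≡ 84 (mod 193)
145^32 ≡ 108 (mod 193)
145^64 ≡ 84 (mod 193)
145^96 = 145^(64+32) ≡ 1 (mod 193).
Result is 1, so (145/193) = 1.

1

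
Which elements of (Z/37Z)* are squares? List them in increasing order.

Square k = 1,…,18 (k and 37−k give the same square):
1²=1, 2²=4, 3²=9, 4²=16, 5²=25, 6²=36, 7²≡12, 8²≡27, 9²≡7, 10²≡26, 11²≡10, 12²≡33, 13²≡21, 14²≡11, 15²≡3, 16²≡34, 17²≡30, 18²≡28 (mod 37).
So the quadratic residues mod 37 are {1, 3, 4, 7, 9, 10, 11, 12, 16, 21, 25, 26, 27, 28, 30, 33, 34, 36}.

1 3 4 7 9 10 11 12 16 21 25 26 27 28 30 33 34 36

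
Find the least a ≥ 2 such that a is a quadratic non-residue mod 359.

(2/359) = +1, so 2 is a residue.
(3/359) = +1, so 3 is a residue.
(4/359) = +1, so 4 is a residue.
(5/359) = +1, so 5 is a residue.
(6/359) = +1, so 6 is a residue.
(7/359) = −1, so 7 is the smallest positive non-residue mod 359.

7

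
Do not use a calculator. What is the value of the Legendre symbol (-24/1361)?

-1

First reduce: -24 ≡ 1337 (mod 1361).
Reciprocity: 1337 ≡ 1 and 1361 ≡ 1 (mod 4), so (1337/1361) = +(1361/1337).
Reduce top mod 1337: now compute (24/1337).
Pull out 2^3: since 1337 ≡ 1 (mod 8), (2/1337) = +1, so (2/1337)^3 = +1.
Reciprocity: 3 ≡ 3 and 1337 ≡ 1 (mod 4), so (3/1337) = +(1337/3).
Reduce top mod 3: now compute (2/3).
Pull out 2: since 3 ≡ 3 (mod 8), (2/3) = -1.
Reached (1/3) = 1. Collecting the sign flips along the way, the symbol is -1.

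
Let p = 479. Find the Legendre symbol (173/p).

1

Reciprocity: 173 ≡ 1 and 479 ≡ 3 (mod 4), so (173/479) = +(479/173).
Reduce top mod 173: now compute (133/173).
Reciprocity: 133 ≡ 1 and 173 ≡ 1 (mod 4), so (133/173) = +(173/133).
Reduce top mod 133: now compute (40/133).
Pull out 2^3: since 133 ≡ 5 (mod 8), (2/133) = -1, so (2/133)^3 = -1.
Reciprocity: 5 ≡ 1 and 133 ≡ 1 (mod 4), so (5/133) = +(133/5).
Reduce top mod 5: now compute (3/5).
Reciprocity: 3 ≡ 3 and 5 ≡ 1 (mod 4), so (3/5) = +(5/3).
Reduce top mod 3: now compute (2/3).
Pull out 2: since 3 ≡ 3 (mod 8), (2/3) = -1.
Reached (1/3) = 1. Collecting the sign flips along the way, the symbol is +1.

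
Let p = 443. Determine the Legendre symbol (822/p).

First reduce: 822 ≡ 379 (mod 443).
Reciprocity: 379 ≡ 3 and 443 ≡ 3 (mod 4), so (379/443) = −(443/379).
Reduce top mod 379: now compute (64/379).
Pull out 2^6: since 379 ≡ 3 (mod 8), (2/379) = -1, so (2/379)^6 = +1.
Reached (1/379) = 1. Collecting the sign flips along the way, the symbol is -1.

-1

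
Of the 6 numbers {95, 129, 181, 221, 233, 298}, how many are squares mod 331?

(95/331) = +1 → QR.
(129/331) = -1 → non-residue.
(181/331) = -1 → non-residue.
(221/331) = -1 → non-residue.
(233/331) = +1 → QR.
(298/331) = -1 → non-residue.
Total quadratic residues among the 6: 2.

2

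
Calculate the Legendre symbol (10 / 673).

-1

Pull out 2: since 673 ≡ 1 (mod 8), (2/673) = +1.
Reciprocity: 5 ≡ 1 and 673 ≡ 1 (mod 4), so (5/673) = +(673/5).
Reduce top mod 5: now compute (3/5).
Reciprocity: 3 ≡ 3 and 5 ≡ 1 (mod 4), so (3/5) = +(5/3).
Reduce top mod 3: now compute (2/3).
Pull out 2: since 3 ≡ 3 (mod 8), (2/3) = -1.
Reached (1/3) = 1. Collecting the sign flips along the way, the symbol is -1.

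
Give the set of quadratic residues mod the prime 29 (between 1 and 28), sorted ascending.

Square k = 1,…,14 (k and 29−k give the same square):
1²=1, 2²=4, 3²=9, 4²=16, 5²=25, 6²≡7, 7²≡20, 8²≡6, 9²≡23, 10²≡13, 11²≡5, 12²≡28, 13²≡24, 14²≡22 (mod 29).
So the quadratic residues mod 29 are {1, 4, 5, 6, 7, 9, 13, 16, 20, 22, 23, 24, 25, 28}.

1,4,5,6,7,9,13,16,20,22,23,24,25,28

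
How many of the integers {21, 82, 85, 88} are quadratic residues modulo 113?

(21/113) = -1 → non-residue.
(82/113) = +1 → QR.
(85/113) = +1 → QR.
(88/113) = +1 → QR.
Total quadratic residues among the 4: 3.

3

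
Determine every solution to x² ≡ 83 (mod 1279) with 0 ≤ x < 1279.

Since 1279 ≡ 3 (mod 4), a square root of 83 is 83^((1279+1)/4) = 83^320 mod 1279.
Repeated squaring: 83^2≡494, 83^4≡1026, 83^8≡59, 83^16≡923, 83^32≡115, 83^64≡435, 83^128≡1212, 83^256≡652 (mod 1279).
83^320 = 83^(256+64) ≡ 961 (mod 1279).
Check: 961² = 923521 ≡ 83 (mod 1279). The two roots are 318 and 961.

318, 961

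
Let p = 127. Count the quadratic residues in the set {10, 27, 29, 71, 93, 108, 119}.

1

(10/127) = -1 → non-residue.
(27/127) = -1 → non-residue.
(29/127) = -1 → non-residue.
(71/127) = +1 → QR.
(93/127) = -1 → non-residue.
(108/127) = -1 → non-residue.
(119/127) = -1 → non-residue.
Total quadratic residues among the 7: 1.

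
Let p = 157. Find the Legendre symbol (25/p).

Euler's criterion: (25/157) ≡ 25^78 (mod 157).
25^2 ≡ 154 (mod 157)
25^4 ≡ 9 (mod 157)
25^8 ≡ 81 (mod 157)
25^16 ≡ 124 (mod 157)
25^32 ≡ 147 (mod 157)
25^64 ≡ 100 (mod 157)
25^78 = 25^(64+8+4+2) ≡ 1 (mod 157).
Result is 1, so (25/157) = 1.

1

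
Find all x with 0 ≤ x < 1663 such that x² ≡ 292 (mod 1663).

616, 1047

Since 1663 ≡ 3 (mod 4), a square root of 292 is 292^((1663+1)/4) = 292^416 mod 1663.
Repeated squaring: 292^2≡451, 292^4≡515, 292^8≡808, 292^16≡968, 292^32≡755, 292^64≡1279, 292^128≡1112, 292^256≡935 (mod 1663).
292^416 = 292^(256+128+32) ≡ 1047 (mod 1663).
Check: 1047² = 1096209 ≡ 292 (mod 1663). The two roots are 616 and 1047.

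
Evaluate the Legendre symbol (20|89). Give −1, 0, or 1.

Euler's criterion: (20/89) ≡ 20^44 (mod 89).
20^2 ≡ 44 (mod 89)
20^4 ≡ 67 (mod 89)
20^8 ≡ 39 (mod 89)
20^16 ≡ 8 (mod 89)
20^32 ≡ 64 (mod 89)
20^44 = 20^(32+8+4) ≡ 1 (mod 89).
Result is 1, so (20/89) = 1.

1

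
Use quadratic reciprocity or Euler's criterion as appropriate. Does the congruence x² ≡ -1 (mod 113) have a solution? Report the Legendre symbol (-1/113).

1

First reduce: -1 ≡ 112 (mod 113).
Pull out 2^4: since 113 ≡ 1 (mod 8), (2/113) = +1, so (2/113)^4 = +1.
Reciprocity: 7 ≡ 3 and 113 ≡ 1 (mod 4), so (7/113) = +(113/7).
Reduce top mod 7: now compute (1/7).
Reached (1/7) = 1. Collecting the sign flips along the way, the symbol is +1.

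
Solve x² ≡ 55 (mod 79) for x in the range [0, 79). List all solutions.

23, 56

Since 79 ≡ 3 (mod 4), a square root of 55 is 55^((79+1)/4) = 55^20 mod 79.
Repeated squaring: 55^2≡23, 55^4≡55, 55^8≡23, 55^16≡55 (mod 79).
55^20 = 55^(16+4) ≡ 23 (mod 79).
Check: 23² = 529 ≡ 55 (mod 79). The two roots are 23 and 56.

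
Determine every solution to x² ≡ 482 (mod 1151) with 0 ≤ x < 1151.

Since 1151 ≡ 3 (mod 4), a square root of 482 is 482^((1151+1)/4) = 482^288 mod 1151.
Repeated squaring: 482^2≡973, 482^4≡607, 482^8≡129, 482^16≡527, 482^32≡338, 482^64≡295, 482^128≡700, 482^256≡825 (mod 1151).
482^288 = 482^(256+32) ≡ 308 (mod 1151).
Check: 308² = 94864 ≡ 482 (mod 1151). The two roots are 308 and 843.

308, 843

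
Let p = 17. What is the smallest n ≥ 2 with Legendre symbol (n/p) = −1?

3

(2/17) = +1, so 2 is a residue.
(3/17) = −1, so 3 is the smallest positive non-residue mod 17.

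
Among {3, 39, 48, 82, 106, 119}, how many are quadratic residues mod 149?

3

(3/149) = -1 → non-residue.
(39/149) = +1 → QR.
(48/149) = -1 → non-residue.
(82/149) = +1 → QR.
(106/149) = -1 → non-residue.
(119/149) = +1 → QR.
Total quadratic residues among the 6: 3.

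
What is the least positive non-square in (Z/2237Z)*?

2

(2/2237) = −1, so 2 is the smallest positive non-residue mod 2237.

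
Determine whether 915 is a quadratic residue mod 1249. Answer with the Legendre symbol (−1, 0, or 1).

Reciprocity: 915 ≡ 3 and 1249 ≡ 1 (mod 4), so (915/1249) = +(1249/915).
Reduce top mod 915: now compute (334/915).
Pull out 2: since 915 ≡ 3 (mod 8), (2/915) = -1.
Reciprocity: 167 ≡ 3 and 915 ≡ 3 (mod 4), so (167/915) = −(915/167).
Reduce top mod 167: now compute (80/167).
Pull out 2^4: since 167 ≡ 7 (mod 8), (2/167) = +1, so (2/167)^4 = +1.
Reciprocity: 5 ≡ 1 and 167 ≡ 3 (mod 4), so (5/167) = +(167/5).
Reduce top mod 5: now compute (2/5).
Pull out 2: since 5 ≡ 5 (mod 8), (2/5) = -1.
Reached (1/5) = 1. Collecting the sign flips along the way, the symbol is -1.

-1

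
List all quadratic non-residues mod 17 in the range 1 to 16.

3 5 6 7 10 11 12 14

Square k = 1,…,8 (k and 17−k give the same square):
1²=1, 2²=4, 3²=9, 4²=16, 5²≡8, 6²≡2, 7²≡15, 8²≡13 (mod 17).
The residues are {1, 2, 4, 8, 9, 13, 15, 16}; the non-residues are the remaining 8 nonzero classes.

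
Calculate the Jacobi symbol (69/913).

1

Reciprocity: 69 ≡ 1 and 913 ≡ 1 (mod 4), so (69/913) = +(913/69).
Reduce top mod 69: now compute (16/69).
Pull out 2^4: since 69 ≡ 5 (mod 8), (2/69) = -1, so (2/69)^4 = +1.
Reached (1/69) = 1. Collecting the sign flips along the way, the symbol is +1.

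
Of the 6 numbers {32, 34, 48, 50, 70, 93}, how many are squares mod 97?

(32/97) = +1 → QR.
(34/97) = -1 → non-residue.
(48/97) = +1 → QR.
(50/97) = +1 → QR.
(70/97) = +1 → QR.
(93/97) = +1 → QR.
Total quadratic residues among the 6: 5.

5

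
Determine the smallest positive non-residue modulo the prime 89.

3

(2/89) = +1, so 2 is a residue.
(3/89) = −1, so 3 is the smallest positive non-residue mod 89.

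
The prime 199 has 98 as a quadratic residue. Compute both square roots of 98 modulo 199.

59, 140

Since 199 ≡ 3 (mod 4), a square root of 98 is 98^((199+1)/4) = 98^50 mod 199.
Repeated squaring: 98^2≡52, 98^4≡117, 98^8≡157, 98^16≡172, 98^32≡132 (mod 199).
98^50 = 98^(32+16+2) ≡ 140 (mod 199).
Check: 140² = 19600 ≡ 98 (mod 199). The two roots are 59 and 140.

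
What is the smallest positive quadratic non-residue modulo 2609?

3

(2/2609) = +1, so 2 is a residue.
(3/2609) = −1, so 3 is the smallest positive non-residue mod 2609.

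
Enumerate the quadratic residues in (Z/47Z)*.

Square k = 1,…,23 (k and 47−k give the same square):
1²=1, 2²=4, 3²=9, 4²=16, 5²=25, 6²=36, 7²≡2, 8²≡17, 9²≡34, 10²≡6, 11²≡27, 12²≡3, 13²≡28, 14²≡8, 15²≡37, 16²≡21, 17²≡7, 18²≡42, 19²≡32, 20²≡24, 21²≡18, 22²≡14, 23²≡12 (mod 47).
So the quadratic residues mod 47 are {1, 2, 3, 4, 6, 7, 8, 9, 12, 14, 16, 17, 18, 21, 24, 25, 27, 28, 32, 34, 36, 37, 42}.

1,2,3,4,6,7,8,9,12,14,16,17,18,21,24,25,27,28,32,34,36,37,42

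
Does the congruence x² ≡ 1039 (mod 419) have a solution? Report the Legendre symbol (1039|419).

-1

First reduce: 1039 ≡ 201 (mod 419).
Reciprocity: 201 ≡ 1 and 419 ≡ 3 (mod 4), so (201/419) = +(419/201).
Reduce top mod 201: now compute (17/201).
Reciprocity: 17 ≡ 1 and 201 ≡ 1 (mod 4), so (17/201) = +(201/17).
Reduce top mod 17: now compute (14/17).
Pull out 2: since 17 ≡ 1 (mod 8), (2/17) = +1.
Reciprocity: 7 ≡ 3 and 17 ≡ 1 (mod 4), so (7/17) = +(17/7).
Reduce top mod 7: now compute (3/7).
Reciprocity: 3 ≡ 3 and 7 ≡ 3 (mod 4), so (3/7) = −(7/3).
Reduce top mod 3: now compute (1/3).
Reached (1/3) = 1. Collecting the sign flips along the way, the symbol is -1.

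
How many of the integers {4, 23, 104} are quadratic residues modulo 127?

2

(4/127) = +1 → QR.
(23/127) = -1 → non-residue.
(104/127) = +1 → QR.
Total quadratic residues among the 3: 2.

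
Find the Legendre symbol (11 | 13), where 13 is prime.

Euler's criterion: (11/13) ≡ 11^6 (mod 13).
11^2 ≡ 4 (mod 13)
11^4 ≡ 3 (mod 13)
11^6 = 11^(4+2) ≡ 12 (mod 13).
Result is 12 ≡ −1, so (11/13) = −1.

-1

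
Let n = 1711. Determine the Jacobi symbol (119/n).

-1

Reciprocity: 119 ≡ 3 and 1711 ≡ 3 (mod 4), so (119/1711) = −(1711/119).
Reduce top mod 119: now compute (45/119).
Reciprocity: 45 ≡ 1 and 119 ≡ 3 (mod 4), so (45/119) = +(119/45).
Reduce top mod 45: now compute (29/45).
Reciprocity: 29 ≡ 1 and 45 ≡ 1 (mod 4), so (29/45) = +(45/29).
Reduce top mod 29: now compute (16/29).
Pull out 2^4: since 29 ≡ 5 (mod 8), (2/29) = -1, so (2/29)^4 = +1.
Reached (1/29) = 1. Collecting the sign flips along the way, the symbol is -1.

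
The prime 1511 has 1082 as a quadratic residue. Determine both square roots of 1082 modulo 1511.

Since 1511 ≡ 3 (mod 4), a square root of 1082 is 1082^((1511+1)/4) = 1082^378 mod 1511.
Repeated squaring: 1082^2≡1210, 1082^4≡1452, 1082^8≡459, 1082^16≡652, 1082^32≡513, 1082^64≡255, 1082^128≡52, 1082^256≡1193 (mod 1511).
1082^378 = 1082^(256+64+32+16+8+2) ≡ 336 (mod 1511).
Check: 336² = 112896 ≡ 1082 (mod 1511). The two roots are 336 and 1175.

336, 1175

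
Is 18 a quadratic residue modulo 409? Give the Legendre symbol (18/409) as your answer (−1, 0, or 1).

Euler's criterion: (18/409) ≡ 18^204 (mod 409).
18^2 ≡ 324 (mod 409)
18^4 ≡ 272 (mod 409)
18^8 ≡ 364 (mod 409)
18^16 ≡ 389 (mod 409)
18^32 ≡ 400 (mod 409)
18^64 ≡ 81 (mod 409)
18^128 ≡ 17 (mod 409)
18^204 = 18^(128+64+8+4) ≡ 1 (mod 409).
Result is 1, so (18/409) = 1.

1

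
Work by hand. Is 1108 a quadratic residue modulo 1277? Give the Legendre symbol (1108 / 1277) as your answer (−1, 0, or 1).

Pull out 2^2: since 1277 ≡ 5 (mod 8), (2/1277) = -1, so (2/1277)^2 = +1.
Reciprocity: 277 ≡ 1 and 1277 ≡ 1 (mod 4), so (277/1277) = +(1277/277).
Reduce top mod 277: now compute (169/277).
Reciprocity: 169 ≡ 1 and 277 ≡ 1 (mod 4), so (169/277) = +(277/169).
Reduce top mod 169: now compute (108/169).
Pull out 2^2: since 169 ≡ 1 (mod 8), (2/169) = +1, so (2/169)^2 = +1.
Reciprocity: 27 ≡ 3 and 169 ≡ 1 (mod 4), so (27/169) = +(169/27).
Reduce top mod 27: now compute (7/27).
Reciprocity: 7 ≡ 3 and 27 ≡ 3 (mod 4), so (7/27) = −(27/7).
Reduce top mod 7: now compute (6/7).
Pull out 2: since 7 ≡ 7 (mod 8), (2/7) = +1.
Reciprocity: 3 ≡ 3 and 7 ≡ 3 (mod 4), so (3/7) = −(7/3).
Reduce top mod 3: now compute (1/3).
Reached (1/3) = 1. Collecting the sign flips along the way, the symbol is +1.

1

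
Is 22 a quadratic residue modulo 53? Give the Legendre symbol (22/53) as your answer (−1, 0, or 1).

-1

Pull out 2: since 53 ≡ 5 (mod 8), (2/53) = -1.
Reciprocity: 11 ≡ 3 and 53 ≡ 1 (mod 4), so (11/53) = +(53/11).
Reduce top mod 11: now compute (9/11).
Reciprocity: 9 ≡ 1 and 11 ≡ 3 (mod 4), so (9/11) = +(11/9).
Reduce top mod 9: now compute (2/9).
Pull out 2: since 9 ≡ 1 (mod 8), (2/9) = +1.
Reached (1/9) = 1. Collecting the sign flips along the way, the symbol is -1.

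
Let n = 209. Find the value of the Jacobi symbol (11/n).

0

Reciprocity: 11 ≡ 3 and 209 ≡ 1 (mod 4), so (11/209) = +(209/11).
Reduce top mod 11: now compute (0/11).
Top reduces to 0: gcd > 1, so the symbol is 0.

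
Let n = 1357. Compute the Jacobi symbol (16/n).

Pull out 2^4: since 1357 ≡ 5 (mod 8), (2/1357) = -1, so (2/1357)^4 = +1.
Reached (1/1357) = 1. Collecting the sign flips along the way, the symbol is +1.

1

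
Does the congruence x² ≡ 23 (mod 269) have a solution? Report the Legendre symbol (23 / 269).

Euler's criterion: (23/269) ≡ 23^134 (mod 269).
23^2 ≡ 260 (mod 269)
23^4 ≡ 81 (mod 269)
23^8 ≡ 105 (mod 269)
23^16 ≡ 265 (mod 269)
23^32 ≡ 16 (mod 269)
23^64 ≡ 256 (mod 269)
23^128 ≡ 169 (mod 269)
23^134 = 23^(128+4+2) ≡ 1 (mod 269).
Result is 1, so (23/269) = 1.

1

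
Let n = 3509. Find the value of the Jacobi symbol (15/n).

Reciprocity: 15 ≡ 3 and 3509 ≡ 1 (mod 4), so (15/3509) = +(3509/15).
Reduce top mod 15: now compute (14/15).
Pull out 2: since 15 ≡ 7 (mod 8), (2/15) = +1.
Reciprocity: 7 ≡ 3 and 15 ≡ 3 (mod 4), so (7/15) = −(15/7).
Reduce top mod 7: now compute (1/7).
Reached (1/7) = 1. Collecting the sign flips along the way, the symbol is -1.

-1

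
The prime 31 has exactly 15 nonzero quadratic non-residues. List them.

Square k = 1,…,15 (k and 31−k give the same square):
1²=1, 2²=4, 3²=9, 4²=16, 5²=25, 6²≡5, 7²≡18, 8²≡2, 9²≡19, 10²≡7, 11²≡28, 12²≡20, 13²≡14, 14²≡10, 15²≡8 (mod 31).
The residues are {1, 2, 4, 5, 7, 8, 9, 10, 14, 16, 18, 19, 20, 25, 28}; the non-residues are the remaining 15 nonzero classes.

3 6 11 12 13 15 17 21 22 23 24 26 27 29 30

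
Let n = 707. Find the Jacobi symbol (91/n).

Reciprocity: 91 ≡ 3 and 707 ≡ 3 (mod 4), so (91/707) = −(707/91).
Reduce top mod 91: now compute (70/91).
Pull out 2: since 91 ≡ 3 (mod 8), (2/91) = -1.
Reciprocity: 35 ≡ 3 and 91 ≡ 3 (mod 4), so (35/91) = −(91/35).
Reduce top mod 35: now compute (21/35).
Reciprocity: 21 ≡ 1 and 35 ≡ 3 (mod 4), so (21/35) = +(35/21).
Reduce top mod 21: now compute (14/21).
Pull out 2: since 21 ≡ 5 (mod 8), (2/21) = -1.
Reciprocity: 7 ≡ 3 and 21 ≡ 1 (mod 4), so (7/21) = +(21/7).
Reduce top mod 7: now compute (0/7).
Top reduces to 0: gcd > 1, so the symbol is 0.

0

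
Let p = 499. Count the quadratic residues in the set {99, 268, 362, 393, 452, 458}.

(99/499) = -1 → non-residue.
(268/499) = +1 → QR.
(362/499) = -1 → non-residue.
(393/499) = -1 → non-residue.
(452/499) = -1 → non-residue.
(458/499) = +1 → QR.
Total quadratic residues among the 6: 2.

2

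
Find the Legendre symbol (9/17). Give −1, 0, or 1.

1

Euler's criterion: (9/17) ≡ 9^8 (mod 17).
9^2 ≡ 13 (mod 17)
9^4 ≡ 16 (mod 17)
9^8 ≡ 1 (mod 17)
9^8 = 9^(8) ≡ 1 (mod 17).
Result is 1, so (9/17) = 1.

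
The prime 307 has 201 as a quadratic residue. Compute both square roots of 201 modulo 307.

87, 220

Since 307 ≡ 3 (mod 4), a square root of 201 is 201^((307+1)/4) = 201^77 mod 307.
Repeated squaring: 201^2≡184, 201^4≡86, 201^8≡28, 201^16≡170, 201^32≡42, 201^64≡229 (mod 307).
201^77 = 201^(64+8+4+1) ≡ 87 (mod 307).
Check: 87² = 7569 ≡ 201 (mod 307). The two roots are 87 and 220.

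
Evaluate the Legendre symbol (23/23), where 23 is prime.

First reduce: 23 ≡ 0 (mod 23).
Top reduces to 0: gcd > 1, so the symbol is 0.

0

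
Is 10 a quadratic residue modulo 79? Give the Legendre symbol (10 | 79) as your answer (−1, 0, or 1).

Euler's criterion: (10/79) ≡ 10^39 (mod 79).
10^2 ≡ 21 (mod 79)
10^4 ≡ 46 (mod 79)
10^8 ≡ 62 (mod 79)
10^16 ≡ 52 (mod 79)
10^32 ≡ 18 (mod 79)
10^39 = 10^(32+4+2+1) ≡ 1 (mod 79).
Result is 1, so (10/79) = 1.

1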